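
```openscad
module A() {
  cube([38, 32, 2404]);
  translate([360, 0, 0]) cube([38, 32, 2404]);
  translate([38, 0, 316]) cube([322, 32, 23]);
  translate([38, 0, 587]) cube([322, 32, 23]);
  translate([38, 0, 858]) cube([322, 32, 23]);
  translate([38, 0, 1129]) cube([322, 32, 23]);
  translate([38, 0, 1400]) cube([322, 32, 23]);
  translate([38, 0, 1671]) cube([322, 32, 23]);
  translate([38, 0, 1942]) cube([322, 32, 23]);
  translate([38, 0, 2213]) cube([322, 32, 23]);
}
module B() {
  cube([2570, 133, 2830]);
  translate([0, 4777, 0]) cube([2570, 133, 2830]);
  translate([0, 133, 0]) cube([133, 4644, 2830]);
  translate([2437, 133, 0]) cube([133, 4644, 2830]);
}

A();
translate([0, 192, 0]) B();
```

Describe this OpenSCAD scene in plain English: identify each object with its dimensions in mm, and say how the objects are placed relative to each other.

A is a wooden ladder with two side rails of 38×32 mm section and 2404 mm height, set 398 mm apart overall. Between them run 8 rectangular rungs (32 mm deep, 23 mm thick), front faces flush with the rails' −y face. The bottom of the first rung is 316 mm above the floor and each subsequent rung is 271 mm higher than the one below.

B is a box-shaped house frame (walls only): outside footprint 2570×4910 mm, wall height 2830 mm, wall thickness 133 mm. The two y-facing walls run the full x-width; the two x-facing walls fit between the inner faces of the y-facing walls.

The house frame is on the floor beside the ladder on its +y side.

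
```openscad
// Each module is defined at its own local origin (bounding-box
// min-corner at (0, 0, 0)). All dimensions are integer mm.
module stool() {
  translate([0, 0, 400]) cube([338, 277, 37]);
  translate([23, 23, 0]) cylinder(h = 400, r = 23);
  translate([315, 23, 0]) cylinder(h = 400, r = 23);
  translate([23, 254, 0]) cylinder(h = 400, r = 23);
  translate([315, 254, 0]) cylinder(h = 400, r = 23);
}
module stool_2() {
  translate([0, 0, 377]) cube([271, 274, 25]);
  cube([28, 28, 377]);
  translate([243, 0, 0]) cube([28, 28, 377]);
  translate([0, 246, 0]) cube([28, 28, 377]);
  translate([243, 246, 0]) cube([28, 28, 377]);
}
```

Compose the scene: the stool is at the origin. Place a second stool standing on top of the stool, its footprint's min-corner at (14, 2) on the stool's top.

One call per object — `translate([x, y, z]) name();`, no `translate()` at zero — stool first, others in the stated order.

stool();
translate([14, 2, 437]) stool_2();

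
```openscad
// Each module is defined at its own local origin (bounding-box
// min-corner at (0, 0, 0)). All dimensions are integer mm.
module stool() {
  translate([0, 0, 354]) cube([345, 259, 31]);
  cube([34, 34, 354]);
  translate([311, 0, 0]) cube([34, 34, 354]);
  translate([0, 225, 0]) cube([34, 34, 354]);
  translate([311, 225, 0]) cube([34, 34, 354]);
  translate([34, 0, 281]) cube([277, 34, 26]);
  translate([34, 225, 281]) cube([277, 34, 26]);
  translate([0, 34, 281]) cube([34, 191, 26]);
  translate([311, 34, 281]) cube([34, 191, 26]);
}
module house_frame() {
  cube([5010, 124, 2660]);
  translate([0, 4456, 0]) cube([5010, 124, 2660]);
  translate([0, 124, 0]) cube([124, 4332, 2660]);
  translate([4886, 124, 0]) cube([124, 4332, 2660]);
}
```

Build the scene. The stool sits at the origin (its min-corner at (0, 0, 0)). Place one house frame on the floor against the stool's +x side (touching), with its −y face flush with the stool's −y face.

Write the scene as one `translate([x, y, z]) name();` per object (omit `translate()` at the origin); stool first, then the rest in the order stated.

stool();
translate([345, 0, 0]) house_frame();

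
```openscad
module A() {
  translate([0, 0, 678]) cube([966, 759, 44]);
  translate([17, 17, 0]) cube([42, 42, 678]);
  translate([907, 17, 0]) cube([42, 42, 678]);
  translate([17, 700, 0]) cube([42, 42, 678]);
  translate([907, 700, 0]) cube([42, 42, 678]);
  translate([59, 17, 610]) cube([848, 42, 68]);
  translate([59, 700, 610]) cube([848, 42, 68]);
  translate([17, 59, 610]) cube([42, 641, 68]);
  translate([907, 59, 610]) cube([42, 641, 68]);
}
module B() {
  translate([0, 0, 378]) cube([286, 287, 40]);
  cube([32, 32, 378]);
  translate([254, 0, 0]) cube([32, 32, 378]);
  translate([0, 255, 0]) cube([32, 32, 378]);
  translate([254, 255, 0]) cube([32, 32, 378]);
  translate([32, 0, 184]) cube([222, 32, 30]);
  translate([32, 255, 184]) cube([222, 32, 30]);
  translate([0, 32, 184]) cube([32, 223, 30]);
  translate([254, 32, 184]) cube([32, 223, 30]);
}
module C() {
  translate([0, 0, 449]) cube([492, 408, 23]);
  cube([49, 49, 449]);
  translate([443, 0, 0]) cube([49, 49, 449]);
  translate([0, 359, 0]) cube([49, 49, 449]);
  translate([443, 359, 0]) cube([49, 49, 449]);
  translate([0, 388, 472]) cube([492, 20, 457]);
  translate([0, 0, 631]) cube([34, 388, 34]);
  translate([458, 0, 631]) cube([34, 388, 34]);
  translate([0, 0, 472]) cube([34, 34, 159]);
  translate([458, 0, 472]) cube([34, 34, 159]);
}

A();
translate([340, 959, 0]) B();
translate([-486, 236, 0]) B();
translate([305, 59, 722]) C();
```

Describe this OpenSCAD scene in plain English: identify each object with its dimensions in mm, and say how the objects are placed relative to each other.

A is a table: top 966 mm (x) × 759 mm (y), 44 mm thick, upper face at z = 722 mm, on four 42×42 mm square legs, each inset 17 mm from the nearest pair of top edges, running from z = 0 to the bottom of the top. Four apron rails, 42 mm thick and 68 mm tall, run between adjacent legs with their top edges flush with the underside of the top and their outer faces flush with the legs' outer faces.

B is a four-legged stool. The seat is 286×287 mm, 40 mm thick, top at z = 418 mm. It stands on four square legs, each 32×32 mm in cross-section, from z = 0 to the seat underside, each flush with a corner of the seat. Four stretchers, 32 mm wide and 30 mm tall, connect adjacent legs with their undersides at z = 184 mm, each running between the inner faces of the legs it joins and aligned with the legs' outer faces on the other axis.

C is a chair. The seat is a 492×408×23 mm slab with its top at z = 472 mm, on four 49×49 mm corner legs (flush with the seat edges, standing on z = 0). A flat backrest 20 mm thick, 457 mm tall, spans the full seat width and rises from the seat top along its +y edge, rear face flush with the rear of the seat. Two armrests of 34×34 mm section run along each side from the seat's front edge to the front of the backrest, top faces 193 mm above the seat top and outer faces flush with the seat's x-edges; a 34×34 mm post under the front of each armrest stands on the seat at the front corner.

Two stools sit around the table at the +y, −x sides. The chair is on top of the table.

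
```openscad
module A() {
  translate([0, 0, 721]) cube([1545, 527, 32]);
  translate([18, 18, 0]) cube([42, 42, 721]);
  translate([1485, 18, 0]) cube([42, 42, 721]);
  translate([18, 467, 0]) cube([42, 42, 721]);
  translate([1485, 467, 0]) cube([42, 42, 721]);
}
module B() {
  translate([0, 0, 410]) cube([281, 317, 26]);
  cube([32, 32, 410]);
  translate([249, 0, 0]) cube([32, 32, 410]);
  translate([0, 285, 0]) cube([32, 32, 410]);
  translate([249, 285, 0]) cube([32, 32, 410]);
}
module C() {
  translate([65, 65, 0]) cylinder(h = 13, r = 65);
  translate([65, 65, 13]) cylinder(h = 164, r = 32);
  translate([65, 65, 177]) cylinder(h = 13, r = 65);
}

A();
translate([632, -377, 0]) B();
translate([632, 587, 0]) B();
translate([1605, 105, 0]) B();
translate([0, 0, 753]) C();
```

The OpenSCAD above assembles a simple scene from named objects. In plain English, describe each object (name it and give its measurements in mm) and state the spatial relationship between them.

A is a table with a 1545×527 mm rectangular top, 32 mm thick, top surface at z = 753 mm, supported by four 42×42 mm square legs, each inset 18 mm from the nearest pair of top edges, running from the floor.

B is a four-legged stool. The seat is 281×317 mm, 26 mm thick, top at z = 436 mm. It stands on four square legs, each 32×32 mm in cross-section, from z = 0 to the seat underside, each flush with a corner of the seat.

C is a spool: two coaxial disc flanges of radius 65 mm and thickness 13 mm, joined by a core cylinder of radius 32 mm and height 164 mm. The lower flange rests on z = 0 and the three cylinders share a vertical axis.

Three stools sit around the table at the −y, +y, +x sides. The spool is on top of the table.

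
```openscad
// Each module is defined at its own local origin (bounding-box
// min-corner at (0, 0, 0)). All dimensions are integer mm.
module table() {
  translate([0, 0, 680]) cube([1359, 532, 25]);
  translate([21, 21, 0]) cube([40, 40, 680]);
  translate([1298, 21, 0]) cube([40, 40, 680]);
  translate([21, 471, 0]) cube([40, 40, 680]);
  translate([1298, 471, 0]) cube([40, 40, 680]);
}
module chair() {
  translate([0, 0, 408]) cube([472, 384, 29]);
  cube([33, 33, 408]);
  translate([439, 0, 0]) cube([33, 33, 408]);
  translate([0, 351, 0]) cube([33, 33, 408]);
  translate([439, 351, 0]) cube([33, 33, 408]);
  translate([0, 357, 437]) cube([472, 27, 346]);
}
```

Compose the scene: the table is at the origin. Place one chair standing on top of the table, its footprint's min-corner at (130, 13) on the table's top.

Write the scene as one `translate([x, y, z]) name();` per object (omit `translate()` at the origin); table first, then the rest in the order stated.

table();
translate([130, 13, 705]) chair();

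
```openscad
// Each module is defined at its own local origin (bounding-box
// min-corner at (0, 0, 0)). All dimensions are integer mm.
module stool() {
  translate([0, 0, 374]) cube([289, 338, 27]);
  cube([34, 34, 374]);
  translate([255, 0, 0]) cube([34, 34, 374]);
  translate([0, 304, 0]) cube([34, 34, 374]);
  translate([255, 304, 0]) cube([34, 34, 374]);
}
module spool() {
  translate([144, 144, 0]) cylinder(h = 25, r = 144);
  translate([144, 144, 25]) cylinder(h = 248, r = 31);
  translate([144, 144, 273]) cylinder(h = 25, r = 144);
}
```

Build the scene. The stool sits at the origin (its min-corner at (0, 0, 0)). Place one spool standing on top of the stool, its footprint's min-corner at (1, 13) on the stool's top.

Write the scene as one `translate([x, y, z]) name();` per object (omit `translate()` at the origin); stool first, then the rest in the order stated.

stool();
translate([1, 13, 401]) spool();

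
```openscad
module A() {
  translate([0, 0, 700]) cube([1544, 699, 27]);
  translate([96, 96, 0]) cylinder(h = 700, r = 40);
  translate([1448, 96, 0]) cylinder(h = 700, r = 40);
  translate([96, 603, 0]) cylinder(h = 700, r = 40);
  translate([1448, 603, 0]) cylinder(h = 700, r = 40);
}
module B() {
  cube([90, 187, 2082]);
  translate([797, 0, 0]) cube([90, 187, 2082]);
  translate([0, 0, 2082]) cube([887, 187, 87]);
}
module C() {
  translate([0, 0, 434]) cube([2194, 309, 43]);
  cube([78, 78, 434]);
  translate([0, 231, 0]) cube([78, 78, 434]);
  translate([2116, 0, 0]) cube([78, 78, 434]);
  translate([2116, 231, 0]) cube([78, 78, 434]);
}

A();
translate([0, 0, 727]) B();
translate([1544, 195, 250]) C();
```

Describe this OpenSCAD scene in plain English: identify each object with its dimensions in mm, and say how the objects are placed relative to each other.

A is a table with a 1544×699 mm rectangular top, 27 mm thick, top surface at z = 727 mm, supported by four round legs of 80 mm diameter, each leg's bounding box inset 56 mm from the nearest pair of top edges, running from the floor.

B is a door frame. The clear opening is 707 mm wide and 2082 mm high. Two 90 mm wide jambs, 187 mm deep, stand either side of the opening from the floor to the top of the opening. A 87 mm thick head sits across the top of both jambs, spanning the full outside width of the frame.

C is a bench: a 2194×309 mm seat slab, 43 mm thick, top at z = 477 mm, on four 78×78 mm square legs flush with the seat corners and standing on z = 0.

The door frame is on top of the table. The bench is beside the table with their tops flush at z = 727.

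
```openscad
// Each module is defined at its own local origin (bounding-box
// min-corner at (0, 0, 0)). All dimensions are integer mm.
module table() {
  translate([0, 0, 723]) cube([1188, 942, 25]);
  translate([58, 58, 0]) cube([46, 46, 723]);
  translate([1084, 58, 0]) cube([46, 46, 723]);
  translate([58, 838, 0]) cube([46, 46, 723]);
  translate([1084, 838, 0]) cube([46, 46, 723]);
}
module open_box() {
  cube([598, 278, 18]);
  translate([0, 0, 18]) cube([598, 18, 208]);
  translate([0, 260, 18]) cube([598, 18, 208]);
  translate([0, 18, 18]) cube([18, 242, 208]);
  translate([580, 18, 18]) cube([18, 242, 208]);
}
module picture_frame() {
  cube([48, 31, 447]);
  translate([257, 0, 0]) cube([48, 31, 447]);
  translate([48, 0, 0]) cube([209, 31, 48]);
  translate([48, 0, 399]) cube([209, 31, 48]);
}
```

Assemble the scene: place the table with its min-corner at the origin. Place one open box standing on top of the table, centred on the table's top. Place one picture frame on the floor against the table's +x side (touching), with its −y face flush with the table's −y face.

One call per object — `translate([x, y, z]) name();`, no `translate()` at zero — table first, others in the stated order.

table();
translate([295, 332, 748]) open_box();
translate([1188, 0, 0]) picture_frame();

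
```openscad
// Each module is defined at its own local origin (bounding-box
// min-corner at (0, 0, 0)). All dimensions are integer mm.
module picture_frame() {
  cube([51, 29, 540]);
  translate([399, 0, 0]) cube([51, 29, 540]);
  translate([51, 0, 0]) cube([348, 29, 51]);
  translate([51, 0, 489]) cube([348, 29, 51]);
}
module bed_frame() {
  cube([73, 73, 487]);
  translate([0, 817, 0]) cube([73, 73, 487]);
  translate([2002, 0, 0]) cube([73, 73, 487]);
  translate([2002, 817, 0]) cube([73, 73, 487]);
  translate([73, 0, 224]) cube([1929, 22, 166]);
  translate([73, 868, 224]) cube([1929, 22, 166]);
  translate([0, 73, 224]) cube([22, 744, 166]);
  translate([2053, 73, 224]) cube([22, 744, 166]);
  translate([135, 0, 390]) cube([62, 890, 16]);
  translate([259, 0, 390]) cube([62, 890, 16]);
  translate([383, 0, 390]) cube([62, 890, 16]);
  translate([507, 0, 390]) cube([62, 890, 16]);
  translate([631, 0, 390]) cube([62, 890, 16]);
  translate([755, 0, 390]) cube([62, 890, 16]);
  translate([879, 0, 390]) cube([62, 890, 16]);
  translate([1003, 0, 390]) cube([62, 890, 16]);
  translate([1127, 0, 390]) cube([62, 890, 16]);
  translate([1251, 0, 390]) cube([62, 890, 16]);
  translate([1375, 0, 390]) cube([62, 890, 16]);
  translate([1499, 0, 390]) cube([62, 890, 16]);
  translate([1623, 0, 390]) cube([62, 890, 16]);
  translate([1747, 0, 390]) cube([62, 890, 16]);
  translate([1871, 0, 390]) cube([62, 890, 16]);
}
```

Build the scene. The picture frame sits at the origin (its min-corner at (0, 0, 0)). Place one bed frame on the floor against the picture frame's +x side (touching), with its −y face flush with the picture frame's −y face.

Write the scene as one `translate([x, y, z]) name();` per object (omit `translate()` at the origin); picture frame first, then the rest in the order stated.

picture_frame();
translate([450, 0, 0]) bed_frame();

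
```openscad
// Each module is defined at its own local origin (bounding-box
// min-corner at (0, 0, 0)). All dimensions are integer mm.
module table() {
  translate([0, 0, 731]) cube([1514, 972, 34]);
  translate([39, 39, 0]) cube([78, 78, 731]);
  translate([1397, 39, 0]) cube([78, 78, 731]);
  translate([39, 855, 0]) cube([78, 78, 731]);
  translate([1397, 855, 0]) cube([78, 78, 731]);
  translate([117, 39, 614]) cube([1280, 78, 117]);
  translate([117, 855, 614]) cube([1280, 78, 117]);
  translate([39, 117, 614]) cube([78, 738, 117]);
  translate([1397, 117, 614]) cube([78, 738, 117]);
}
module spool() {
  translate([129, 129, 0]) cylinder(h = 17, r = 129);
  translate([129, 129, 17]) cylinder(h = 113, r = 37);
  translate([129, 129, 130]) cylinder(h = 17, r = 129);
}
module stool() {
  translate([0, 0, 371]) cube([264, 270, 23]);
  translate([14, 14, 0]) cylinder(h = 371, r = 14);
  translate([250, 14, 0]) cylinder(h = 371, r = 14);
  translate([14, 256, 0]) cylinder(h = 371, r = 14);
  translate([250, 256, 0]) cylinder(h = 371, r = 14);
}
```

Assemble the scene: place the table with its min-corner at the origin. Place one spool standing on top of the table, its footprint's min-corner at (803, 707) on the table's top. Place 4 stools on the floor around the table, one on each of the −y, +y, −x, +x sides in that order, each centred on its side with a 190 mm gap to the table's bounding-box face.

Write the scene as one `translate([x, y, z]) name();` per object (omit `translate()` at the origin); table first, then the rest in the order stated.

table();
translate([803, 707, 765]) spool();
translate([625, -460, 0]) stool();
translate([625, 1162, 0]) stool();
translate([-454, 351, 0]) stool();
translate([1704, 351, 0]) stool();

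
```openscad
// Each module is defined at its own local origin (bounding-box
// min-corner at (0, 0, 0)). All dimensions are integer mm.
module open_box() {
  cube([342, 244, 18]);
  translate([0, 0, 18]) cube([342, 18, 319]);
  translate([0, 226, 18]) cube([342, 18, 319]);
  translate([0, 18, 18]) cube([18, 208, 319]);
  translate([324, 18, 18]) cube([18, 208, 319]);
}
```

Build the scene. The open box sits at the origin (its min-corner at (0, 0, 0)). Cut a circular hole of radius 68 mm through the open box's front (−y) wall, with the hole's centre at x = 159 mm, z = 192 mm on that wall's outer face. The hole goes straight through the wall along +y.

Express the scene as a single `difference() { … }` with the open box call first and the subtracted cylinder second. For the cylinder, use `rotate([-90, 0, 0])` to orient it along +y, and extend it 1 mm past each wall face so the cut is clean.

difference() {
  open_box();
  translate([159, -1, 192]) rotate([-90, 0, 0]) cylinder(h = 20, r = 68);
}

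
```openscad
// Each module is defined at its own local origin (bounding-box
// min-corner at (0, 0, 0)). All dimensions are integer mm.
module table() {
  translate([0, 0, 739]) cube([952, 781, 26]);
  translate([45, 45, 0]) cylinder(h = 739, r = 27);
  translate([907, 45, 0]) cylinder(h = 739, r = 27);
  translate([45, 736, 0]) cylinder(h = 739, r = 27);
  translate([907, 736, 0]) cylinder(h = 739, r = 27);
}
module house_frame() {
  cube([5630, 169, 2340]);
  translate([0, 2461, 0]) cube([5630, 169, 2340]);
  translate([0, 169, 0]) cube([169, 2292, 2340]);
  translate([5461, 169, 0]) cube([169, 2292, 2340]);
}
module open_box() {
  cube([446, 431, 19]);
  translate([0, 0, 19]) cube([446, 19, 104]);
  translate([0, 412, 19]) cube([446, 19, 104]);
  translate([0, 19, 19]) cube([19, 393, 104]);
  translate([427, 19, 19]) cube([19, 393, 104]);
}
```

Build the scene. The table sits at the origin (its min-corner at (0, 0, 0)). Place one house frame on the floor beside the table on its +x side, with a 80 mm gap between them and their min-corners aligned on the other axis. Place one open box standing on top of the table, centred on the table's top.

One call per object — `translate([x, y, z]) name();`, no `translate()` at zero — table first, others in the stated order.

table();
translate([1032, 0, 0]) house_frame();
translate([253, 175, 765]) open_box();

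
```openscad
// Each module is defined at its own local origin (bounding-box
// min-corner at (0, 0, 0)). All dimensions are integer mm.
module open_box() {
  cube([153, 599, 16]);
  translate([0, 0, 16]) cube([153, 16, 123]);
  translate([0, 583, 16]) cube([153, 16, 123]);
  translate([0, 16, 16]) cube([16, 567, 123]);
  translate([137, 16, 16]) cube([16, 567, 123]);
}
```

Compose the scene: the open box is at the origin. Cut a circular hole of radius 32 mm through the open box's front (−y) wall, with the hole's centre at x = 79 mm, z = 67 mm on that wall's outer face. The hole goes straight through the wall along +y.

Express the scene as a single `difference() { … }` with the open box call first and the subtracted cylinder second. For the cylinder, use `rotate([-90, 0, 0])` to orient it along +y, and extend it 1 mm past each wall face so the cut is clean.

difference() {
  open_box();
  translate([79, -1, 67]) rotate([-90, 0, 0]) cylinder(h = 18, r = 32);
}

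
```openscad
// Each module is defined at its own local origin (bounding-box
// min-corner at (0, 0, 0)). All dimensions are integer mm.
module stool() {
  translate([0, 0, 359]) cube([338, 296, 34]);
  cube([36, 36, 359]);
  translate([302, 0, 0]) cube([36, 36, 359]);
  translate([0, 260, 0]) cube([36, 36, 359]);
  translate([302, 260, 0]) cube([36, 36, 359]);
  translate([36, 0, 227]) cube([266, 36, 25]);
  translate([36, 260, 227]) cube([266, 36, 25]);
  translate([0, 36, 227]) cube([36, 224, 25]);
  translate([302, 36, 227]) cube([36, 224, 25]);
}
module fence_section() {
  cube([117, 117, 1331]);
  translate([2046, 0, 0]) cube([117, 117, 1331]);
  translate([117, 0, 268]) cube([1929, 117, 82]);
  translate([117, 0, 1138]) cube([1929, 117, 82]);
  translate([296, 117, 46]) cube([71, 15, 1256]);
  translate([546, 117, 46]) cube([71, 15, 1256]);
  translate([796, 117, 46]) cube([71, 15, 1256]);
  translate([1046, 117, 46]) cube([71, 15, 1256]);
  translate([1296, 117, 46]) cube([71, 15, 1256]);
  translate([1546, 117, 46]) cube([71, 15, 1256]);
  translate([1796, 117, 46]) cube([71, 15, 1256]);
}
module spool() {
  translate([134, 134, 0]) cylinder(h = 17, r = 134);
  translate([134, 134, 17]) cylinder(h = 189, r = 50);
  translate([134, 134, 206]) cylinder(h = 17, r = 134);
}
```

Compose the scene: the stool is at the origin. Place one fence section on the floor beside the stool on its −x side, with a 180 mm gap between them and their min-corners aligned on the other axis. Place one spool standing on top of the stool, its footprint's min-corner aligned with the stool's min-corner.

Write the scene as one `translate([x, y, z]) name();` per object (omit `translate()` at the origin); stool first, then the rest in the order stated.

stool();
translate([-2343, 0, 0]) fence_section();
translate([0, 0, 393]) spool();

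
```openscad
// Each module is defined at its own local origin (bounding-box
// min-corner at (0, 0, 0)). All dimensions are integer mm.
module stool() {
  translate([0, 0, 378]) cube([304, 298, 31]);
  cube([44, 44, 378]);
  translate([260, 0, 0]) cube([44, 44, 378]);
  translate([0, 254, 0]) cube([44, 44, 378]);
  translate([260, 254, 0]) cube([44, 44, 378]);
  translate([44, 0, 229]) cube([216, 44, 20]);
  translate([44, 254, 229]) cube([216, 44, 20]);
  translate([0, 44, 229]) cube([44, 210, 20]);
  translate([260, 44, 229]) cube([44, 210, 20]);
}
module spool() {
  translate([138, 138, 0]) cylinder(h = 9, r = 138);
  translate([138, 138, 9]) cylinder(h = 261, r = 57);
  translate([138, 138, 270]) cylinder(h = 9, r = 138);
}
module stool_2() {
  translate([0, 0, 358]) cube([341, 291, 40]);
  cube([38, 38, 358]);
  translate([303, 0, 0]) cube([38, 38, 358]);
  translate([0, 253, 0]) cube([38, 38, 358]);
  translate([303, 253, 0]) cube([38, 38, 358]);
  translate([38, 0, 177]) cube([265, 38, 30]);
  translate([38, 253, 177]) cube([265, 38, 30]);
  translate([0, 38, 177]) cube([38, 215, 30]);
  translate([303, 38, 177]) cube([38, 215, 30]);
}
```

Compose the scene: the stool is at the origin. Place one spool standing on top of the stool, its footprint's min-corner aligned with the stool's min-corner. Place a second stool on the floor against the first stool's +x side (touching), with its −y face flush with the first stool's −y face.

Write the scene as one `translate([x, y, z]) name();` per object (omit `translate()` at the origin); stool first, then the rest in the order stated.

stool();
translate([0, 0, 409]) spool();
translate([304, 0, 0]) stool_2();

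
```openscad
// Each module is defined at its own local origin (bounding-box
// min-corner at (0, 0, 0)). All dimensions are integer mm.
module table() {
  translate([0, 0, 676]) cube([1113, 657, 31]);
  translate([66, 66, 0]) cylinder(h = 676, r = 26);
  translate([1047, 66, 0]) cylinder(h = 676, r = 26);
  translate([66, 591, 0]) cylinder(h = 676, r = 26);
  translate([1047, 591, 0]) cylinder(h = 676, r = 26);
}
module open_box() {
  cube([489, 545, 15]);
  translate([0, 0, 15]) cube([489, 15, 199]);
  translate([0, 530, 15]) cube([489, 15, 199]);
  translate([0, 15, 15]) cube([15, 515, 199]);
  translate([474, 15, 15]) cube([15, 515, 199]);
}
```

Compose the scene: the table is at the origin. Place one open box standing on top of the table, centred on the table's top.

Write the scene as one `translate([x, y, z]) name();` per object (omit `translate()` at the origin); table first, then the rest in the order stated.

table();
translate([312, 56, 707]) open_box();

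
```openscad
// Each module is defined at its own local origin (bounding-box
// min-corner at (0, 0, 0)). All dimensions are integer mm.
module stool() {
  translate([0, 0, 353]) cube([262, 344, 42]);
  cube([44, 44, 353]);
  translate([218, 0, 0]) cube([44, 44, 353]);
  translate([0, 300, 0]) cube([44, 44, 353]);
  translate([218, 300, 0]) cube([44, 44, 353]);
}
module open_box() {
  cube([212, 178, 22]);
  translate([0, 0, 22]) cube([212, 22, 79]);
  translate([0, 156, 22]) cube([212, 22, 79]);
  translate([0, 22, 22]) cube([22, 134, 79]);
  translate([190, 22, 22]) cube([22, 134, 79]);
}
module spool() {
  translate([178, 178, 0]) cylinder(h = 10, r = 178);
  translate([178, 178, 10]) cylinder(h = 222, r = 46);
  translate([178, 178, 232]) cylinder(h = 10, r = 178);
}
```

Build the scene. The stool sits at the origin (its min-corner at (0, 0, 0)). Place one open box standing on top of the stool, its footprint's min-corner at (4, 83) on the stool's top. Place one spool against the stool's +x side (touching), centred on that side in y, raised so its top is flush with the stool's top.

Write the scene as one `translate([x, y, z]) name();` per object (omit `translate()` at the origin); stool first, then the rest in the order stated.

stool();
translate([4, 83, 395]) open_box();
translate([262, -6, 153]) spool();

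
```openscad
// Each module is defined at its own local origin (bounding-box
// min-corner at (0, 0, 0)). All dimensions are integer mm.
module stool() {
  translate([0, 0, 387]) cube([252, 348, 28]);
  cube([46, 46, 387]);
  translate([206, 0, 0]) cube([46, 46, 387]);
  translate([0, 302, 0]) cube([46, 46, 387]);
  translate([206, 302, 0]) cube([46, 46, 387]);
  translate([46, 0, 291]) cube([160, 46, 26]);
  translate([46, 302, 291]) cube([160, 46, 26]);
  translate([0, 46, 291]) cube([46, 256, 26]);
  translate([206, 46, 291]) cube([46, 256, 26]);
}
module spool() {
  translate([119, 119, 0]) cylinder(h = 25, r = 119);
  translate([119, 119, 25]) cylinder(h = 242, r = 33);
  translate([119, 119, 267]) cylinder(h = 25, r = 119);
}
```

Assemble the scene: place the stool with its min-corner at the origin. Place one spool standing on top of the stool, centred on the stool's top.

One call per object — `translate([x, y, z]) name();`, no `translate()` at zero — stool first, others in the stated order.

stool();
translate([7, 55, 415]) spool();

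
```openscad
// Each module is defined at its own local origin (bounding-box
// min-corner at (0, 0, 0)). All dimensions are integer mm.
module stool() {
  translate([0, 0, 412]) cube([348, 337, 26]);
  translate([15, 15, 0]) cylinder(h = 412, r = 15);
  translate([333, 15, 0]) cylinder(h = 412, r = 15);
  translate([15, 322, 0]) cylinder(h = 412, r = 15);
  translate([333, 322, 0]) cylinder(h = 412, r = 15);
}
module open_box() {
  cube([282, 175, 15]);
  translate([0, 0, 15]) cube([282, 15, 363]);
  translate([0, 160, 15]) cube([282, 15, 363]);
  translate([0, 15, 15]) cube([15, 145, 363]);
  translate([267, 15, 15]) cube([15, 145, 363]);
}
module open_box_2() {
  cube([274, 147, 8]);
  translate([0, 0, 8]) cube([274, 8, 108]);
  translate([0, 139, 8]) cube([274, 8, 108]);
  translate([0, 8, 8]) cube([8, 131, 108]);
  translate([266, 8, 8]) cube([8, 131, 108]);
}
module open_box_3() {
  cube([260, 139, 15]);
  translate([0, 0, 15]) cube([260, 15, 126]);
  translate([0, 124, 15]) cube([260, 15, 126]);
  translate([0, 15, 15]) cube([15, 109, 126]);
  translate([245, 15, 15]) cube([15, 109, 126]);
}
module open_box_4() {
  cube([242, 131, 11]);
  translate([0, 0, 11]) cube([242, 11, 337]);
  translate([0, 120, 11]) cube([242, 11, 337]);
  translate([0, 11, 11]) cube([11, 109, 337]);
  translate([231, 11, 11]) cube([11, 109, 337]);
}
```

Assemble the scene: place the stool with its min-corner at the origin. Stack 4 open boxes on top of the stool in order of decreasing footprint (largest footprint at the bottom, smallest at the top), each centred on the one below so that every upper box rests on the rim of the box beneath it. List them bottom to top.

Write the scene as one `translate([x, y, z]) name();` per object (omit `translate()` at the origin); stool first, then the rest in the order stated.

stool();
translate([33, 81, 438]) open_box();
translate([37, 95, 816]) open_box_2();
translate([44, 99, 932]) open_box_3();
translate([53, 103, 1073]) open_box_4();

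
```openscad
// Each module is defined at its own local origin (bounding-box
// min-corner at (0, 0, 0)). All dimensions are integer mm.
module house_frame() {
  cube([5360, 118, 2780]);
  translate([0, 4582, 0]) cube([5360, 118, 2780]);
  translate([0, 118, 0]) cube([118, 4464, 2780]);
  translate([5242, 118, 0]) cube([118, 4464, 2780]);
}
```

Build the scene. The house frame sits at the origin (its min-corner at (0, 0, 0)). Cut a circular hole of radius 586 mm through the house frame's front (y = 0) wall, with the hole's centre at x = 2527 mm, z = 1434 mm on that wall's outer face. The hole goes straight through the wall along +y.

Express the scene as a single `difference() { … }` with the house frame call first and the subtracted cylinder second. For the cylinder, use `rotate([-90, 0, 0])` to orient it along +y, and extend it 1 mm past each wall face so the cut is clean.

difference() {
  house_frame();
  translate([2527, -1, 1434]) rotate([-90, 0, 0]) cylinder(h = 120, r = 586);
}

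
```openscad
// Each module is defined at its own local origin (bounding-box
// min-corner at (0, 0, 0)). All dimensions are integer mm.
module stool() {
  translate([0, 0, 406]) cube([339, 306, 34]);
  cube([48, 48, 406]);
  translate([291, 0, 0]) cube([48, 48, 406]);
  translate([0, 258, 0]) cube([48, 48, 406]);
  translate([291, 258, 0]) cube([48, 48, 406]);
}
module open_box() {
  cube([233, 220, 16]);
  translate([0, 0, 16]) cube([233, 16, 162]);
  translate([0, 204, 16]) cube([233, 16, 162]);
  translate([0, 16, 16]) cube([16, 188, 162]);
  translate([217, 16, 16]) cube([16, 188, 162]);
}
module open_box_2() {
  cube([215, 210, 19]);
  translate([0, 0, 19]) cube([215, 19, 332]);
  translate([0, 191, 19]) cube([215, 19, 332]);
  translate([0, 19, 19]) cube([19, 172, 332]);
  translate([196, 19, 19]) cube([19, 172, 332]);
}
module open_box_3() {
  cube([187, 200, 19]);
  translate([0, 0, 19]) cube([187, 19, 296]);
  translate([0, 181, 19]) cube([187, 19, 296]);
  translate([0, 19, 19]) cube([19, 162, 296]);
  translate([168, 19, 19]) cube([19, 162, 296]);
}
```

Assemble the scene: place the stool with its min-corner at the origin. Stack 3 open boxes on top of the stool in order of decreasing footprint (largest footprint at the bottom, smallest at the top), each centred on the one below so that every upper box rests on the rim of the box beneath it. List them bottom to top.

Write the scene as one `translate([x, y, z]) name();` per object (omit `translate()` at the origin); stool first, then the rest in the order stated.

stool();
translate([53, 43, 440]) open_box();
translate([62, 48, 618]) open_box_2();
translate([76, 53, 969]) open_box_3();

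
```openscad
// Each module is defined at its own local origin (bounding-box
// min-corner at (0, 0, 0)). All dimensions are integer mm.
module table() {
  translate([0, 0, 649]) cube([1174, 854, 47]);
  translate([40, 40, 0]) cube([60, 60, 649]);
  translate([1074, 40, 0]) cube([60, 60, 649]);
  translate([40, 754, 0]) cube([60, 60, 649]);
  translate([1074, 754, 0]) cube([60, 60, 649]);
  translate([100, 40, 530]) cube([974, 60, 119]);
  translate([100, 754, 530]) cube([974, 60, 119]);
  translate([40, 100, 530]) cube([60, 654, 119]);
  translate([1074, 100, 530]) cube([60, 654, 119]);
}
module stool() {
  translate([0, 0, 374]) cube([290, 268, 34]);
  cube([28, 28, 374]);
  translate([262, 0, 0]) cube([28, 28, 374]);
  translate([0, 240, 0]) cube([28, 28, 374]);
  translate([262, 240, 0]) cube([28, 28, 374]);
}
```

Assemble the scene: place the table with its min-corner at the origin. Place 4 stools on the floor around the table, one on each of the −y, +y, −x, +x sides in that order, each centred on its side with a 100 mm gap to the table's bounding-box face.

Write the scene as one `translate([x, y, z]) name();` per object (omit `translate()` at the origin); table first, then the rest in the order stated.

table();
translate([442, -368, 0]) stool();
translate([442, 954, 0]) stool();
translate([-390, 293, 0]) stool();
translate([1274, 293, 0]) stool();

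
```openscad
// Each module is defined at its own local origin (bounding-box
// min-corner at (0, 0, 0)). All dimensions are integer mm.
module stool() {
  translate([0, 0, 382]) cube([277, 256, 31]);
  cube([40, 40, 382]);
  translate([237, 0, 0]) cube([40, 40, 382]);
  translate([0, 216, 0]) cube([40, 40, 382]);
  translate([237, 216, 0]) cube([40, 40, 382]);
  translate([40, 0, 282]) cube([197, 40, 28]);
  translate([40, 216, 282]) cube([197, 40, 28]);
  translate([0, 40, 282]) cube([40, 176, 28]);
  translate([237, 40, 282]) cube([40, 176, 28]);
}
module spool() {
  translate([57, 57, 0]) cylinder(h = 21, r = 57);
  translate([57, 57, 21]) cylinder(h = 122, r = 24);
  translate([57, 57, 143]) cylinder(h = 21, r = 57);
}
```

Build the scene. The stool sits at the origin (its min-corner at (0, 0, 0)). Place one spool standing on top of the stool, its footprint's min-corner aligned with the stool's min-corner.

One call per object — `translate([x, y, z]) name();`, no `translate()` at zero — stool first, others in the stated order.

stool();
translate([0, 0, 413]) spool();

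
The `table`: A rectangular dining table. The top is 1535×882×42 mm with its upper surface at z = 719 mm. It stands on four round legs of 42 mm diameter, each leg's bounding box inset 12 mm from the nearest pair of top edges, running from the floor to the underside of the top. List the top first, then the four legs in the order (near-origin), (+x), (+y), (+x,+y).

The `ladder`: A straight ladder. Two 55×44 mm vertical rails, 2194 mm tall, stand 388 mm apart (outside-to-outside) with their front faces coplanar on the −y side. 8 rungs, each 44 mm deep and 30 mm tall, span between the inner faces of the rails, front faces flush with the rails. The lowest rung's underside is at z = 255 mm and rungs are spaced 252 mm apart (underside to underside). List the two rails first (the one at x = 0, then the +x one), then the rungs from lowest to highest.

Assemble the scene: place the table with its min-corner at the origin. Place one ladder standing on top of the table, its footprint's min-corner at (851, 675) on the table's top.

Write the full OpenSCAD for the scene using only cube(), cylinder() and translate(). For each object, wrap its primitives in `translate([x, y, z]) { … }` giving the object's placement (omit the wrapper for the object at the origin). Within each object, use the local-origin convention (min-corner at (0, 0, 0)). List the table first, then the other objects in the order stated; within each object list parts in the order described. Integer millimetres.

translate([0, 0, 677]) cube([1535, 882, 42]);
translate([33, 33, 0]) cylinder(h = 677, r = 21);
translate([1502, 33, 0]) cylinder(h = 677, r = 21);
translate([33, 849, 0]) cylinder(h = 677, r = 21);
translate([1502, 849, 0]) cylinder(h = 677, r = 21);
translate([851, 675, 719]) {
  cube([55, 44, 2194]);
  translate([333, 0, 0]) cube([55, 44, 2194]);
  translate([55, 0, 255]) cube([278, 44, 30]);
  translate([55, 0, 507]) cube([278, 44, 30]);
  translate([55, 0, 759]) cube([278, 44, 30]);
  translate([55, 0, 1011]) cube([278, 44, 30]);
  translate([55, 0, 1263]) cube([278, 44, 30]);
  translate([55, 0, 1515]) cube([278, 44, 30]);
  translate([55, 0, 1767]) cube([278, 44, 30]);
  translate([55, 0, 2019]) cube([278, 44, 30]);
}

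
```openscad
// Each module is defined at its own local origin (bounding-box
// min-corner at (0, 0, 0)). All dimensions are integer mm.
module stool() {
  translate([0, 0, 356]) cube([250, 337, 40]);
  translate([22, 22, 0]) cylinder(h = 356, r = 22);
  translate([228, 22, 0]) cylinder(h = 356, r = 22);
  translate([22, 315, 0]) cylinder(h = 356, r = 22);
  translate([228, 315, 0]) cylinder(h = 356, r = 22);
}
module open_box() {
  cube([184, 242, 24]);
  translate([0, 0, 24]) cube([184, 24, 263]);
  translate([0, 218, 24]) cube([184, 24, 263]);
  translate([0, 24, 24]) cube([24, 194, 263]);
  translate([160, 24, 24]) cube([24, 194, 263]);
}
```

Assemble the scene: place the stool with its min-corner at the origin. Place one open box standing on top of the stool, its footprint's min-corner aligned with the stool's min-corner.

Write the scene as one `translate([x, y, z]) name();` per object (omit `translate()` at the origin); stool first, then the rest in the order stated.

stool();
translate([0, 0, 396]) open_box();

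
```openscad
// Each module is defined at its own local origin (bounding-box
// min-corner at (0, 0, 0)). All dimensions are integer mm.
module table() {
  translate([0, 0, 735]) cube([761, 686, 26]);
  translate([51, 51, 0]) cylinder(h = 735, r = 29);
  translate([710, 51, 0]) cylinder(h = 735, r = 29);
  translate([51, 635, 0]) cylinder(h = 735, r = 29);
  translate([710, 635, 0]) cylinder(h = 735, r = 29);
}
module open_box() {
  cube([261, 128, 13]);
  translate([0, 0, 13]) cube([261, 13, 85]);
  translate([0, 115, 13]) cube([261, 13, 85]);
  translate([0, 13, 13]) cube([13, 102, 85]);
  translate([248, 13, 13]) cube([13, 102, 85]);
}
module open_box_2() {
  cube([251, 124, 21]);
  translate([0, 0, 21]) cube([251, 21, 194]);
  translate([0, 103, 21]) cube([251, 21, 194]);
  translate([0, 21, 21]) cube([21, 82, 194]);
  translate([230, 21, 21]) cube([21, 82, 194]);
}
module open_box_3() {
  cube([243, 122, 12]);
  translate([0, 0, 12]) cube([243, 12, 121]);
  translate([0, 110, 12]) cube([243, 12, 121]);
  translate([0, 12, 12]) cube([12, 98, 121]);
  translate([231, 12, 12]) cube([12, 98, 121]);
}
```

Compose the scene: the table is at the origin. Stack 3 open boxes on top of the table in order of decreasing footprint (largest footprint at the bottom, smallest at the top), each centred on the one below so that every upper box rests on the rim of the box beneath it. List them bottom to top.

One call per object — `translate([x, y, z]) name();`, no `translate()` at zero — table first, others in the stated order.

table();
translate([250, 279, 761]) open_box();
translate([255, 281, 859]) open_box_2();
translate([259, 282, 1074]) open_box_3();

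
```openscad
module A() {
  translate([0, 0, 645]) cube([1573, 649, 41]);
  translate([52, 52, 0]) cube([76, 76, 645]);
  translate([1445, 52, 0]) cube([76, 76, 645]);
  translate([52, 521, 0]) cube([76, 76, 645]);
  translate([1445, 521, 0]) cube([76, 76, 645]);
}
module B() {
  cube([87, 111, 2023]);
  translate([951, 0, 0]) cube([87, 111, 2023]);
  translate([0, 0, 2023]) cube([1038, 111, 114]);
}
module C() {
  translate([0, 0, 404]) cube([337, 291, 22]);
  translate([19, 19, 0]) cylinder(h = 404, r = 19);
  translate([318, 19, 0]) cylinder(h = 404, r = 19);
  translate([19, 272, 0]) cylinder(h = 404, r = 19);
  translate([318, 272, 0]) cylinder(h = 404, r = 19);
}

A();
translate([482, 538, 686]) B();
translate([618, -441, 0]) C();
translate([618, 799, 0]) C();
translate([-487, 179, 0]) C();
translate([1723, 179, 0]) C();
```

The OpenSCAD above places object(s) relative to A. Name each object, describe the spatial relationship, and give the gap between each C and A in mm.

A is a table. B is a door frame. C is a stool. The door frame is on top of the table. Four stools sit around the table at the −y, +y, −x, +x sides. The gap between each stool and the table is 150 mm.

Each stool's nearest face is 150 mm from the table's bounding box.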